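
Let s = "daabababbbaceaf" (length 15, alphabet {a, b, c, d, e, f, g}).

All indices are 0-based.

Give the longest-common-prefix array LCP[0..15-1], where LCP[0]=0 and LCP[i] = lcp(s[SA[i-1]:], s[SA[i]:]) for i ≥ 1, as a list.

sorted suffixes:
  #0 SA[0]=1  'aabababbbaceaf'
  #1 SA[1]=2  'abababbbaceaf'
  #2 SA[2]=4  'ababbbaceaf'
  #3 SA[3]=6  'abbbaceaf'
  #4 SA[4]=10  'aceaf'
  #5 SA[5]=13  'af'
  #6 SA[6]=3  'bababbbaceaf'
  #7 SA[7]=5  'babbbaceaf'
  #8 SA[8]=9  'baceaf'
  #9 SA[9]=8  'bbaceaf'
  #10 SA[10]=7  'bbbaceaf'
  #11 SA[11]=11  'ceaf'
  #12 SA[12]=0  'daabababbbaceaf'
  #13 SA[13]=12  'eaf'
  #14 SA[14]=14  'f'

SA = [1, 2, 4, 6, 10, 13, 3, 5, 9, 8, 7, 11, 0, 12, 14]
rank  pair      lcp
   1  s[1:],s[2:]  1  'a'
   2  s[2:],s[4:]  4  'abab'
   3  s[4:],s[6:]  2  'ab'
   4  s[6:],s[10:]  1  'a'
   5  s[10:],s[13:]  1  'a'
   6  s[13:],s[3:]  0  ''
   7  s[3:],s[5:]  3  'bab'
   8  s[5:],s[9:]  2  'ba'
   9  s[9:],s[8:]  1  'b'
  10  s[8:],s[7:]  2  'bb'
  11  s[7:],s[11:]  0  ''
  12  s[11:],s[0:]  0  ''
  13  s[0:],s[12:]  0  ''
  14  s[12:],s[14:]  0  ''

[0, 1, 4, 2, 1, 1, 0, 3, 2, 1, 2, 0, 0, 0, 0]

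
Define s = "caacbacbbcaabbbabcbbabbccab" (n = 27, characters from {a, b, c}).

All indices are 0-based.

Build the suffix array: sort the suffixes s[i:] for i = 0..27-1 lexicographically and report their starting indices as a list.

[10, 1, 25, 11, 20, 15, 2, 5, 26, 19, 14, 4, 18, 13, 12, 7, 21, 8, 16, 22, 9, 0, 24, 3, 17, 6, 23]

sorted suffixes:
  #0 SA[0]=10  'aabbbabcbbabbccab'
  #1 SA[1]=1  'aacbacbbcaabbbabcbbabbccab'
  #2 SA[2]=25  'ab'
  #3 SA[3]=11  'abbbabcbbabbccab'
  #4 SA[4]=20  'abbccab'
  #5 SA[5]=15  'abcbbabbccab'
  #6 SA[6]=2  'acbacbbcaabbbabcbbabbccab'
  #7 SA[7]=5  'acbbcaabbbabcbbabbccab'
  #8 SA[8]=26  'b'
  #9 SA[9]=19  'babbccab'
  #10 SA[10]=14  'babcbbabbccab'
  #11 SA[11]=4  'bacbbcaabbbabcbbabbccab'
  #12 SA[12]=18  'bbabbccab'
  #13 SA[13]=13  'bbabcbbabbccab'
  #14 SA[14]=12  'bbbabcbbabbccab'
  #15 SA[15]=7  'bbcaabbbabcbbabbccab'
  #16 SA[16]=21  'bbccab'
  #17 SA[17]=8  'bcaabbbabcbbabbccab'
  #18 SA[18]=16  'bcbbabbccab'
  #19 SA[19]=22  'bccab'
  #20 SA[20]=9  'caabbbabcbbabbccab'
  #21 SA[21]=0  'caacbacbbcaabbbabcbbabbccab'
  #22 SA[22]=24  'cab'
  #23 SA[23]=3  'cbacbbcaabbbabcbbabbccab'
  #24 SA[24]=17  'cbbabbccab'
  #25 SA[25]=6  'cbbcaabbbabcbbabbccab'
  #26 SA[26]=23  'ccab'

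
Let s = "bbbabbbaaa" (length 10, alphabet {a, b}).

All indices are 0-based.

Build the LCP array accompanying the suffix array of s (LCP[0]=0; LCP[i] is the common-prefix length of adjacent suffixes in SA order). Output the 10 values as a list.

[0, 1, 2, 1, 0, 2, 1, 3, 2, 4]

rank→(start, suffix):
  0 → (9, 'a')
  1 → (8, 'aa')
  2 → (7, 'aaa')
  3 → (3, 'abbbaaa')
  4 → (6, 'baaa')
  5 → (2, 'babbbaaa')
  6 → (5, 'bbaaa')
  7 → (1, 'bbabbbaaa')
  8 → (4, 'bbbaaa')
  9 → (0, 'bbbabbbaaa')

SA = [9, 8, 7, 3, 6, 2, 5, 1, 4, 0]
[i] adj suffixes → lcp
  [1] 9/8 → 1 ('a')
  [2] 8/7 → 2 ('aa')
  [3] 7/3 → 1 ('a')
  [4] 3/6 → 0 ('')
  [5] 6/2 → 2 ('ba')
  [6] 2/5 → 1 ('b')
  [7] 5/1 → 3 ('bba')
  [8] 1/4 → 2 ('bb')
  [9] 4/0 → 4 ('bbba')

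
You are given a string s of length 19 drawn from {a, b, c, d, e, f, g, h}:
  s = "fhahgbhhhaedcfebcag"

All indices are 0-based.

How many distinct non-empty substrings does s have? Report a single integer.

177

rank | idx | suffix
   0 |   9 | aedcfebcag
   1 |  17 | ag
   2 |   2 | ahgbhhhaedcfebcag
   3 |  15 | bcag
   4 |   5 | bhhhaedcfebcag
   5 |  16 | cag
   6 |  12 | cfebcag
   7 |  11 | dcfebcag
   8 |  14 | ebcag
   9 |  10 | edcfebcag
  10 |  13 | febcag
  11 |   0 | fhahgbhhhaedcfebcag
  12 |  18 | g
  13 |   4 | gbhhhaedcfebcag
  14 |   8 | haedcfebcag
  15 |   1 | hahgbhhhaedcfebcag
  16 |   3 | hgbhhhaedcfebcag
  17 |   7 | hhaedcfebcag
  18 |   6 | hhhaedcfebcag

SA = [9, 17, 2, 15, 5, 16, 12, 11, 14, 10, 13, 0, 18, 4, 8, 1, 3, 7, 6]
i: (SA[i-1],SA[i]) lcp shared
  1: (9,17) 1 'a'
  2: (17,2) 1 'a'
  3: (2,15) 0 ''
  4: (15,5) 1 'b'
  5: (5,16) 0 ''
  6: (16,12) 1 'c'
  7: (12,11) 0 ''
  8: (11,14) 0 ''
  9: (14,10) 1 'e'
  10: (10,13) 0 ''
  11: (13,0) 1 'f'
  12: (0,18) 0 ''
  13: (18,4) 1 'g'
  14: (4,8) 0 ''
  15: (8,1) 2 'ha'
  16: (1,3) 1 'h'
  17: (3,7) 1 'h'
  18: (7,6) 2 'hh'

n(n+1)/2 = 19·20/2 = 190
Σ LCP = 0 + 1 + 1 + 0 + 1 + 0 + 1 + 0 + 0 + 1 + 0 + 1 + 0 + 1 + 0 + 2 + 1 + 1 + 2 = 13
distinct = 190 − 13 = 177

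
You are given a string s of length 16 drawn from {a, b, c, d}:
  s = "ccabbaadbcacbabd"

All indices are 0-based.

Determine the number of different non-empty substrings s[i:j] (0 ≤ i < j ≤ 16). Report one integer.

121

sorted suffixes:
  #0 SA[0]=5  'aadbcacbabd'
  #1 SA[1]=2  'abbaadbcacbabd'
  #2 SA[2]=13  'abd'
  #3 SA[3]=10  'acbabd'
  #4 SA[4]=6  'adbcacbabd'
  #5 SA[5]=4  'baadbcacbabd'
  #6 SA[6]=12  'babd'
  #7 SA[7]=3  'bbaadbcacbabd'
  #8 SA[8]=8  'bcacbabd'
  #9 SA[9]=14  'bd'
  #10 SA[10]=1  'cabbaadbcacbabd'
  #11 SA[11]=9  'cacbabd'
  #12 SA[12]=11  'cbabd'
  #13 SA[13]=0  'ccabbaadbcacbabd'
  #14 SA[14]=15  'd'
  #15 SA[15]=7  'dbcacbabd'

SA = [5, 2, 13, 10, 6, 4, 12, 3, 8, 14, 1, 9, 11, 0, 15, 7]
[i] adj suffixes → lcp
  [1] 5/2 → 1 ('a')
  [2] 2/13 → 2 ('ab')
  [3] 13/10 → 1 ('a')
  [4] 10/6 → 1 ('a')
  [5] 6/4 → 0 ('')
  [6] 4/12 → 2 ('ba')
  [7] 12/3 → 1 ('b')
  [8] 3/8 → 1 ('b')
  [9] 8/14 → 1 ('b')
  [10] 14/1 → 0 ('')
  [11] 1/9 → 2 ('ca')
  [12] 9/11 → 1 ('c')
  [13] 11/0 → 1 ('c')
  [14] 0/15 → 0 ('')
  [15] 15/7 → 1 ('d')

n(n+1)/2 = 16·17/2 = 136
Σ LCP = 0 + 1 + 2 + 1 + 1 + 0 + 2 + 1 + 1 + 1 + 0 + 2 + 1 + 1 + 0 + 1 = 15
distinct = 136 − 15 = 121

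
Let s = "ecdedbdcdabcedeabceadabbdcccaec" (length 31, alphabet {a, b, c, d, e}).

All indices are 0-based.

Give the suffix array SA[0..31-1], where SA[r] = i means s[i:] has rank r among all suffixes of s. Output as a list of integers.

[21, 15, 9, 19, 28, 22, 16, 10, 23, 5, 30, 27, 26, 25, 7, 1, 17, 11, 20, 8, 4, 24, 6, 13, 2, 14, 18, 29, 0, 3, 12]

rank→(start, suffix):
  0 → (21, 'abbdcccaec')
  1 → (15, 'abceadabbdcccaec')
  2 → (9, 'abcedeabceadabbdcccaec')
  3 → (19, 'adabbdcccaec')
  4 → (28, 'aec')
  5 → (22, 'bbdcccaec')
  6 → (16, 'bceadabbdcccaec')
  7 → (10, 'bcedeabceadabbdcccaec')
  8 → (23, 'bdcccaec')
  9 → (5, 'bdcdabcedeabceadabbdcccaec')
  10 → (30, 'c')
  11 → (27, 'caec')
  12 → (26, 'ccaec')
  13 → (25, 'cccaec')
  14 → (7, 'cdabcedeabceadabbdcccaec')
  15 → (1, 'cdedbdcdabcedeabceadabbdcccaec')
  16 → (17, 'ceadabbdcccaec')
  17 → (11, 'cedeabceadabbdcccaec')
  18 → (20, 'dabbdcccaec')
  19 → (8, 'dabcedeabceadabbdcccaec')
  20 → (4, 'dbdcdabcedeabceadabbdcccaec')
  21 → (24, 'dcccaec')
  22 → (6, 'dcdabcedeabceadabbdcccaec')
  23 → (13, 'deabceadabbdcccaec')
  24 → (2, 'dedbdcdabcedeabceadabbdcccaec')
  25 → (14, 'eabceadabbdcccaec')
  26 → (18, 'eadabbdcccaec')
  27 → (29, 'ec')
  28 → (0, 'ecdedbdcdabcedeabceadabbdcccaec')
  29 → (3, 'edbdcdabcedeabceadabbdcccaec')
  30 → (12, 'edeabceadabbdcccaec')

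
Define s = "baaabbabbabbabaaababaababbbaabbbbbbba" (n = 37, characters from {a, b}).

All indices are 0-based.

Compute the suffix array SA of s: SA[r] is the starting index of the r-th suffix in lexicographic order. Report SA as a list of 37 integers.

[36, 14, 1, 15, 20, 2, 27, 12, 18, 16, 21, 9, 6, 3, 23, 28, 35, 13, 0, 19, 26, 11, 17, 8, 5, 22, 34, 25, 10, 7, 4, 33, 24, 32, 31, 30, 29]

rank→(start, suffix):
  0 → (36, 'a')
  1 → (14, 'aaababaababbbaabbbbbbba')
  2 → (1, 'aaabbabbabbabaaababaababbbaabbbbbbba')
  3 → (15, 'aababaababbbaabbbbbbba')
  4 → (20, 'aababbbaabbbbbbba')
  5 → (2, 'aabbabbabbabaaababaababbbaabbbbbbba')
  6 → (27, 'aabbbbbbba')
  7 → (12, 'abaaababaababbbaabbbbbbba')
  8 → (18, 'abaababbbaabbbbbbba')
  9 → (16, 'ababaababbbaabbbbbbba')
  10 → (21, 'ababbbaabbbbbbba')
  11 → (9, 'abbabaaababaababbbaabbbbbbba')
  12 → (6, 'abbabbabaaababaababbbaabbbbbbba')
  13 → (3, 'abbabbabbabaaababaababbbaabbbbbbba')
  14 → (23, 'abbbaabbbbbbba')
  15 → (28, 'abbbbbbba')
  16 → (35, 'ba')
  17 → (13, 'baaababaababbbaabbbbbbba')
  18 → (0, 'baaabbabbabbabaaababaababbbaabbbbbbba')
  19 → (19, 'baababbbaabbbbbbba')
  20 → (26, 'baabbbbbbba')
  21 → (11, 'babaaababaababbbaabbbbbbba')
  22 → (17, 'babaababbbaabbbbbbba')
  23 → (8, 'babbabaaababaababbbaabbbbbbba')
  24 → (5, 'babbabbabaaababaababbbaabbbbbbba')
  25 → (22, 'babbbaabbbbbbba')
  26 → (34, 'bba')
  27 → (25, 'bbaabbbbbbba')
  28 → (10, 'bbabaaababaababbbaabbbbbbba')
  29 → (7, 'bbabbabaaababaababbbaabbbbbbba')
  30 → (4, 'bbabbabbabaaababaababbbaabbbbbbba')
  31 → (33, 'bbba')
  32 → (24, 'bbbaabbbbbbba')
  33 → (32, 'bbbba')
  34 → (31, 'bbbbba')
  35 → (30, 'bbbbbba')
  36 → (29, 'bbbbbbba')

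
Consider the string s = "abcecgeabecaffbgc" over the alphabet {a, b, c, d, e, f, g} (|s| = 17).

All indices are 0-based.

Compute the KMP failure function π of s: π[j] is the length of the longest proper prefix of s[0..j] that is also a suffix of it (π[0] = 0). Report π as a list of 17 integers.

π[0] = 0
j=1 s[j]='b': π[1]=0 (border '')
j=2 s[j]='c': π[2]=0 (border '')
j=3 s[j]='e': π[3]=0 (border '')
j=4 s[j]='c': π[4]=0 (border '')
j=5 s[j]='g': π[5]=0 (border '')
j=6 s[j]='e': π[6]=0 (border '')
j=7 s[j]='a': π[7]=1 (border 'a')
j=8 s[j]='b': π[8]=2 (border 'ab')
j=9 s[j]='e': k: 2→0; π[9]=0 (border '')
j=10 s[j]='c': π[10]=0 (border '')
j=11 s[j]='a': π[11]=1 (border 'a')
j=12 s[j]='f': k: 1→0; π[12]=0 (border '')
j=13 s[j]='f': π[13]=0 (border '')
j=14 s[j]='b': π[14]=0 (border '')
j=15 s[j]='g': π[15]=0 (border '')
j=16 s[j]='c': π[16]=0 (border '')

[0, 0, 0, 0, 0, 0, 0, 1, 2, 0, 0, 1, 0, 0, 0, 0, 0]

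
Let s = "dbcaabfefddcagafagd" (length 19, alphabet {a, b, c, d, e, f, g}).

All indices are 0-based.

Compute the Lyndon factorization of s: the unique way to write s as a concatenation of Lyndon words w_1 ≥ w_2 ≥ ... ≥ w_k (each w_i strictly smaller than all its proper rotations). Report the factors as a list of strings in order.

emit factor 1: 'd' (i=0, period=1)
emit factor 2: 'bc' (i=1, period=2)
emit factor 3: 'aabfefddcagafagd' (i=3, period=16)

["d", "bc", "aabfefddcagafagd"]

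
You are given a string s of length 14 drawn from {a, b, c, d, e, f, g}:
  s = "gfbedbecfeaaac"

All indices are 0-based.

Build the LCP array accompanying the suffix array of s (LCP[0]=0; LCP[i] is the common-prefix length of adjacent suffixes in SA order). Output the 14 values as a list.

rank | idx | suffix
   0 |  10 | aaac
   1 |  11 | aac
   2 |  12 | ac
   3 |   5 | becfeaaac
   4 |   2 | bedbecfeaaac
   5 |  13 | c
   6 |   7 | cfeaaac
   7 |   4 | dbecfeaaac
   8 |   9 | eaaac
   9 |   6 | ecfeaaac
  10 |   3 | edbecfeaaac
  11 |   1 | fbedbecfeaaac
  12 |   8 | feaaac
  13 |   0 | gfbedbecfeaaac

SA = [10, 11, 12, 5, 2, 13, 7, 4, 9, 6, 3, 1, 8, 0]
rank  pair      lcp
   1  s[10:],s[11:]  2  'aa'
   2  s[11:],s[12:]  1  'a'
   3  s[12:],s[5:]  0  ''
   4  s[5:],s[2:]  2  'be'
   5  s[2:],s[13:]  0  ''
   6  s[13:],s[7:]  1  'c'
   7  s[7:],s[4:]  0  ''
   8  s[4:],s[9:]  0  ''
   9  s[9:],s[6:]  1  'e'
  10  s[6:],s[3:]  1  'e'
  11  s[3:],s[1:]  0  ''
  12  s[1:],s[8:]  1  'f'
  13  s[8:],s[0:]  0  ''

[0, 2, 1, 0, 2, 0, 1, 0, 0, 1, 1, 0, 1, 0]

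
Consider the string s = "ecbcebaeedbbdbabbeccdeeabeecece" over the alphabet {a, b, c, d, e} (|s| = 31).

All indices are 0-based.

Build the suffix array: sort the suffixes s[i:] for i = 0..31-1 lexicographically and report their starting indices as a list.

[14, 23, 6, 13, 5, 10, 15, 2, 11, 16, 24, 1, 18, 19, 29, 3, 27, 12, 9, 20, 30, 22, 4, 0, 17, 28, 26, 8, 21, 25, 7]

rank | idx | suffix
   0 |  14 | abbeccdeeabeecece
   1 |  23 | abeecece
   2 |   6 | aeedbbdbabbeccdeeabeecece
   3 |  13 | babbeccdeeabeecece
   4 |   5 | baeedbbdbabbeccdeeabeecece
   5 |  10 | bbdbabbeccdeeabeecece
   6 |  15 | bbeccdeeabeecece
   7 |   2 | bcebaeedbbdbabbeccdeeabeecece
   8 |  11 | bdbabbeccdeeabeecece
   9 |  16 | beccdeeabeecece
  10 |  24 | beecece
  11 |   1 | cbcebaeedbbdbabbeccdeeabeecece
  12 |  18 | ccdeeabeecece
  13 |  19 | cdeeabeecece
  14 |  29 | ce
  15 |   3 | cebaeedbbdbabbeccdeeabeecece
  16 |  27 | cece
  17 |  12 | dbabbeccdeeabeecece
  18 |   9 | dbbdbabbeccdeeabeecece
  19 |  20 | deeabeecece
  20 |  30 | e
  21 |  22 | eabeecece
  22 |   4 | ebaeedbbdbabbeccdeeabeecece
  23 |   0 | ecbcebaeedbbdbabbeccdeeabeecece
  24 |  17 | eccdeeabeecece
  25 |  28 | ece
  26 |  26 | ecece
  27 |   8 | edbbdbabbeccdeeabeecece
  28 |  21 | eeabeecece
  29 |  25 | eecece
  30 |   7 | eedbbdbabbeccdeeabeecece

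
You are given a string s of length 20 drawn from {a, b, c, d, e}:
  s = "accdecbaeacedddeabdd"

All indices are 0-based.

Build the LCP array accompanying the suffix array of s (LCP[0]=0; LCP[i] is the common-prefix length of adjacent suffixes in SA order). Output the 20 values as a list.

rank→(start, suffix):
  0 → (16, 'abdd')
  1 → (0, 'accdecbaeacedddeabdd')
  2 → (9, 'acedddeabdd')
  3 → (7, 'aeacedddeabdd')
  4 → (6, 'baeacedddeabdd')
  5 → (17, 'bdd')
  6 → (5, 'cbaeacedddeabdd')
  7 → (1, 'ccdecbaeacedddeabdd')
  8 → (2, 'cdecbaeacedddeabdd')
  9 → (10, 'cedddeabdd')
  10 → (19, 'd')
  11 → (18, 'dd')
  12 → (12, 'dddeabdd')
  13 → (13, 'ddeabdd')
  14 → (14, 'deabdd')
  15 → (3, 'decbaeacedddeabdd')
  16 → (15, 'eabdd')
  17 → (8, 'eacedddeabdd')
  18 → (4, 'ecbaeacedddeabdd')
  19 → (11, 'edddeabdd')

SA = [16, 0, 9, 7, 6, 17, 5, 1, 2, 10, 19, 18, 12, 13, 14, 3, 15, 8, 4, 11]
[i] adj suffixes → lcp
  [1] 16/0 → 1 ('a')
  [2] 0/9 → 2 ('ac')
  [3] 9/7 → 1 ('a')
  [4] 7/6 → 0 ('')
  [5] 6/17 → 1 ('b')
  [6] 17/5 → 0 ('')
  [7] 5/1 → 1 ('c')
  [8] 1/2 → 1 ('c')
  [9] 2/10 → 1 ('c')
  [10] 10/19 → 0 ('')
  [11] 19/18 → 1 ('d')
  [12] 18/12 → 2 ('dd')
  [13] 12/13 → 2 ('dd')
  [14] 13/14 → 1 ('d')
  [15] 14/3 → 2 ('de')
  [16] 3/15 → 0 ('')
  [17] 15/8 → 2 ('ea')
  [18] 8/4 → 1 ('e')
  [19] 4/11 → 1 ('e')

[0, 1, 2, 1, 0, 1, 0, 1, 1, 1, 0, 1, 2, 2, 1, 2, 0, 2, 1, 1]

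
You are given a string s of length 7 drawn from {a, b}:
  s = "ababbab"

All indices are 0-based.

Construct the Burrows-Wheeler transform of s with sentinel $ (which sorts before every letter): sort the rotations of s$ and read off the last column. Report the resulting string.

rank  rotation  last
    0  $ababbab  b
    1  ab$ababb  b
    2  ababbab$  $
    3  abbab$ab  b
    4  b$ababba  a
    5  bab$abab  b
    6  babbab$a  a
    7  bbab$aba  a

bb$babaa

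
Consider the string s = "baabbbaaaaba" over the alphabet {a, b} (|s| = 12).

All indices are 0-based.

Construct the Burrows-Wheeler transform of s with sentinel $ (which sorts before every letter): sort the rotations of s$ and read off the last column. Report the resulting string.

rank  rotation       last
    0  $baabbbaaaaba  a
    1  a$baabbbaaaab  b
    2  aaaaba$baabbb  b
    3  aaaba$baabbba  a
    4  aaba$baabbbaa  a
    5  aabbbaaaaba$b  b
    6  aba$baabbbaaa  a
    7  abbbaaaaba$ba  a
    8  ba$baabbbaaaa  a
    9  baaaaba$baabb  b
   10  baabbbaaaaba$  $
   11  bbaaaaba$baab  b
   12  bbbaaaaba$baa  a

abbaabaaab$ba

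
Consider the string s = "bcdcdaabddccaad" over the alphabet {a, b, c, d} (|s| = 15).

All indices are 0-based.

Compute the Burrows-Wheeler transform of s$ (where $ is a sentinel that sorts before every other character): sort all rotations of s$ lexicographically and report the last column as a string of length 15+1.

rank  rotation          last
    0  $bcdcdaabddccaad  d
    1  aabddccaad$bcdcd  d
    2  aad$bcdcdaabddcc  c
    3  abddccaad$bcdcda  a
    4  ad$bcdcdaabddcca  a
    5  bcdcdaabddccaad$  $
    6  bddccaad$bcdcdaa  a
    7  caad$bcdcdaabddc  c
    8  ccaad$bcdcdaabdd  d
    9  cdaabddccaad$bcd  d
   10  cdcdaabddccaad$b  b
   11  d$bcdcdaabddccaa  a
   12  daabddccaad$bcdc  c
   13  dccaad$bcdcdaabd  d
   14  dcdaabddccaad$bc  c
   15  ddccaad$bcdcdaab  b

ddcaa$acddbacdcb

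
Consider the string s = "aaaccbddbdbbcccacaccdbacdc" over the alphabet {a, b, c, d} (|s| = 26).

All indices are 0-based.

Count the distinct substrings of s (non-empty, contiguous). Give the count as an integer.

315

sorted suffixes:
  #0 SA[0]=0  'aaaccbddbdbbcccacaccdbacdc'
  #1 SA[1]=1  'aaccbddbdbbcccacaccdbacdc'
  #2 SA[2]=15  'acaccdbacdc'
  #3 SA[3]=2  'accbddbdbbcccacaccdbacdc'
  #4 SA[4]=17  'accdbacdc'
  #5 SA[5]=22  'acdc'
  #6 SA[6]=21  'bacdc'
  #7 SA[7]=10  'bbcccacaccdbacdc'
  #8 SA[8]=11  'bcccacaccdbacdc'
  #9 SA[9]=8  'bdbbcccacaccdbacdc'
  #10 SA[10]=5  'bddbdbbcccacaccdbacdc'
  #11 SA[11]=25  'c'
  #12 SA[12]=14  'cacaccdbacdc'
  #13 SA[13]=16  'caccdbacdc'
  #14 SA[14]=4  'cbddbdbbcccacaccdbacdc'
  #15 SA[15]=13  'ccacaccdbacdc'
  #16 SA[16]=3  'ccbddbdbbcccacaccdbacdc'
  #17 SA[17]=12  'cccacaccdbacdc'
  #18 SA[18]=18  'ccdbacdc'
  #19 SA[19]=19  'cdbacdc'
  #20 SA[20]=23  'cdc'
  #21 SA[21]=20  'dbacdc'
  #22 SA[22]=9  'dbbcccacaccdbacdc'
  #23 SA[23]=7  'dbdbbcccacaccdbacdc'
  #24 SA[24]=24  'dc'
  #25 SA[25]=6  'ddbdbbcccacaccdbacdc'

SA = [0, 1, 15, 2, 17, 22, 21, 10, 11, 8, 5, 25, 14, 16, 4, 13, 3, 12, 18, 19, 23, 20, 9, 7, 24, 6]
[i] adj suffixes → lcp
  [1] 0/1 → 2 ('aa')
  [2] 1/15 → 1 ('a')
  [3] 15/2 → 2 ('ac')
  [4] 2/17 → 3 ('acc')
  [5] 17/22 → 2 ('ac')
  [6] 22/21 → 0 ('')
  [7] 21/10 → 1 ('b')
  [8] 10/11 → 1 ('b')
  [9] 11/8 → 1 ('b')
  [10] 8/5 → 2 ('bd')
  [11] 5/25 → 0 ('')
  [12] 25/14 → 1 ('c')
  [13] 14/16 → 3 ('cac')
  [14] 16/4 → 1 ('c')
  [15] 4/13 → 1 ('c')
  [16] 13/3 → 2 ('cc')
  [17] 3/12 → 2 ('cc')
  [18] 12/18 → 2 ('cc')
  [19] 18/19 → 1 ('c')
  [20] 19/23 → 2 ('cd')
  [21] 23/20 → 0 ('')
  [22] 20/9 → 2 ('db')
  [23] 9/7 → 2 ('db')
  [24] 7/24 → 1 ('d')
  [25] 24/6 → 1 ('d')

n(n+1)/2 = 26·27/2 = 351
Σ LCP = 0 + 2 + 1 + 2 + 3 + 2 + 0 + 1 + 1 + 1 + 2 + 0 + 1 + 3 + 1 + 1 + 2 + 2 + 2 + 1 + 2 + 0 + 2 + 2 + 1 + 1 = 36
distinct = 351 − 36 = 315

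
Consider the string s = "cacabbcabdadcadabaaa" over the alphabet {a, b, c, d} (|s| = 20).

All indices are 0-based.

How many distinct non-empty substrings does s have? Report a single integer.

rank→(start, suffix):
  0 → (19, 'a')
  1 → (18, 'aa')
  2 → (17, 'aaa')
  3 → (15, 'abaaa')
  4 → (3, 'abbcabdadcadabaaa')
  5 → (7, 'abdadcadabaaa')
  6 → (1, 'acabbcabdadcadabaaa')
  7 → (13, 'adabaaa')
  8 → (10, 'adcadabaaa')
  9 → (16, 'baaa')
  10 → (4, 'bbcabdadcadabaaa')
  11 → (5, 'bcabdadcadabaaa')
  12 → (8, 'bdadcadabaaa')
  13 → (2, 'cabbcabdadcadabaaa')
  14 → (6, 'cabdadcadabaaa')
  15 → (0, 'cacabbcabdadcadabaaa')
  16 → (12, 'cadabaaa')
  17 → (14, 'dabaaa')
  18 → (9, 'dadcadabaaa')
  19 → (11, 'dcadabaaa')

SA = [19, 18, 17, 15, 3, 7, 1, 13, 10, 16, 4, 5, 8, 2, 6, 0, 12, 14, 9, 11]
rank  pair      lcp
   1  s[19:],s[18:]  1  'a'
   2  s[18:],s[17:]  2  'aa'
   3  s[17:],s[15:]  1  'a'
   4  s[15:],s[3:]  2  'ab'
   5  s[3:],s[7:]  2  'ab'
   6  s[7:],s[1:]  1  'a'
   7  s[1:],s[13:]  1  'a'
   8  s[13:],s[10:]  2  'ad'
   9  s[10:],s[16:]  0  ''
  10  s[16:],s[4:]  1  'b'
  11  s[4:],s[5:]  1  'b'
  12  s[5:],s[8:]  1  'b'
  13  s[8:],s[2:]  0  ''
  14  s[2:],s[6:]  3  'cab'
  15  s[6:],s[0:]  2  'ca'
  16  s[0:],s[12:]  2  'ca'
  17  s[12:],s[14:]  0  ''
  18  s[14:],s[9:]  2  'da'
  19  s[9:],s[11:]  1  'd'

n(n+1)/2 = 20·21/2 = 210
Σ LCP = 0 + 1 + 2 + 1 + 2 + 2 + 1 + 1 + 2 + 0 + 1 + 1 + 1 + 0 + 3 + 2 + 2 + 0 + 2 + 1 = 25
distinct = 210 − 25 = 185

185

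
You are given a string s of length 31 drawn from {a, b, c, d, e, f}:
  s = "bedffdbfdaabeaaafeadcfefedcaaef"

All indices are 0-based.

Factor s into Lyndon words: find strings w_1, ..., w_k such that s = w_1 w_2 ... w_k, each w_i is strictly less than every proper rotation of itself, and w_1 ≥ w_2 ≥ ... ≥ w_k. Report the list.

["bedffdbfd", "aabe", "aaafeadcfefedcaaef"]

emit factor 1: 'bedffdbfd' (i=0, period=9)
emit factor 2: 'aabe' (i=9, period=4)
emit factor 3: 'aaafeadcfefedcaaef' (i=13, period=18)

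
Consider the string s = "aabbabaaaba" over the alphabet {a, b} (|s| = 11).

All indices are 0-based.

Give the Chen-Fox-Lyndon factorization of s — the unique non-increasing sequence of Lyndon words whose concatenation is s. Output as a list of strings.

["aabbab", "aaab", "a"]

emit factor 1: 'aabbab' (i=0, period=6)
emit factor 2: 'aaab' (i=6, period=4)
emit factor 3: 'a' (i=10, period=1)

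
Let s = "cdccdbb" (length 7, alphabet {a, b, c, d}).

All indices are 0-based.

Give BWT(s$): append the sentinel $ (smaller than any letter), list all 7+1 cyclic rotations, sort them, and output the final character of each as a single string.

rank  rotation  last
    0  $cdccdbb  b
    1  b$cdccdb  b
    2  bb$cdccd  d
    3  ccdbb$cd  d
    4  cdbb$cdc  c
    5  cdccdbb$  $
    6  dbb$cdcc  c
    7  dccdbb$c  c

bbddc$cc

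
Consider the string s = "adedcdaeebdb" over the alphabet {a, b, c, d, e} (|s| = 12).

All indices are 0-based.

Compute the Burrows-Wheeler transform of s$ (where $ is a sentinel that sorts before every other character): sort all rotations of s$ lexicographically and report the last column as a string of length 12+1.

rank  rotation       last
    0  $adedcdaeebdb  b
    1  adedcdaeebdb$  $
    2  aeebdb$adedcd  d
    3  b$adedcdaeebd  d
    4  bdb$adedcdaee  e
    5  cdaeebdb$aded  d
    6  daeebdb$adedc  c
    7  db$adedcdaeeb  b
    8  dcdaeebdb$ade  e
    9  dedcdaeebdb$a  a
   10  ebdb$adedcdae  e
   11  edcdaeebdb$ad  d
   12  eebdb$adedcda  a

b$ddedcbeaeda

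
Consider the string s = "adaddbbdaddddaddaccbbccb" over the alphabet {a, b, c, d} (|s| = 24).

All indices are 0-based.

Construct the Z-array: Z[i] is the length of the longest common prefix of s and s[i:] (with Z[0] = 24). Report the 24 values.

Z[0]=24
i=1: i≥r, start 0; Z[1]=0
i=2: i≥r, start 0; Z[2]=2 scan→box=[2,4)
i=3: min(r-i=1, Z[1]=0)=0; Z[3]=0
i=4: i≥r, start 0; Z[4]=0
i=5: i≥r, start 0; Z[5]=0
i=6: i≥r, start 0; Z[6]=0
i=7: i≥r, start 0; Z[7]=0
i=8: i≥r, start 0; Z[8]=2 scan→box=[8,10)
i=9: min(r-i=1, Z[1]=0)=0; Z[9]=0
i=10: i≥r, start 0; Z[10]=0
i=11: i≥r, start 0; Z[11]=0
i=12: i≥r, start 0; Z[12]=0
i=13: i≥r, start 0; Z[13]=2 scan→box=[13,15)
i=14: min(r-i=1, Z[1]=0)=0; Z[14]=0
i=15: i≥r, start 0; Z[15]=0
i=16: i≥r, start 0; Z[16]=1 scan→box=[16,17)
i=17: i≥r, start 0; Z[17]=0
i=18: i≥r, start 0; Z[18]=0
i=19: i≥r, start 0; Z[19]=0
i=20: i≥r, start 0; Z[20]=0
i=21: i≥r, start 0; Z[21]=0
i=22: i≥r, start 0; Z[22]=0
i=23: i≥r, start 0; Z[23]=0

[24, 0, 2, 0, 0, 0, 0, 0, 2, 0, 0, 0, 0, 2, 0, 0, 1, 0, 0, 0, 0, 0, 0, 0]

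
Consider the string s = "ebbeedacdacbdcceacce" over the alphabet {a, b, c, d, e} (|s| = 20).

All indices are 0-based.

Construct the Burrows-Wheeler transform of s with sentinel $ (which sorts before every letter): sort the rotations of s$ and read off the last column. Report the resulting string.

ededecbaadacccebcc$eb

rank  rotation               last
    0  $ebbeedacdacbdcceacce  e
    1  acbdcceacce$ebbeedacd  d
    2  acce$ebbeedacdacbdcce  e
    3  acdacbdcceacce$ebbeed  d
    4  bbeedacdacbdcceacce$e  e
    5  bdcceacce$ebbeedacdac  c
    6  beedacdacbdcceacce$eb  b
    7  cbdcceacce$ebbeedacda  a
    8  cce$ebbeedacdacbdccea  a
    9  cceacce$ebbeedacdacbd  d
   10  cdacbdcceacce$ebbeeda  a
   11  ce$ebbeedacdacbdcceac  c
   12  ceacce$ebbeedacdacbdc  c
   13  dacbdcceacce$ebbeedac  c
   14  dacdacbdcceacce$ebbee  e
   15  dcceacce$ebbeedacdacb  b
   16  e$ebbeedacdacbdcceacc  c
   17  eacce$ebbeedacdacbdcc  c
   18  ebbeedacdacbdcceacce$  $
   19  edacdacbdcceacce$ebbe  e
   20  eedacdacbdcceacce$ebb  b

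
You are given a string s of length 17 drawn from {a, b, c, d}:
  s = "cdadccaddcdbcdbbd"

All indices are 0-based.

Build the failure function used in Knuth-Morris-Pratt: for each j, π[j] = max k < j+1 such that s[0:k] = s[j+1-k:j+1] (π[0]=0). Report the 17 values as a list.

[0, 0, 0, 0, 1, 1, 0, 0, 0, 1, 2, 0, 1, 2, 0, 0, 0]

π[0] = 0
j=1 s[j]='d': π[1]=0 (border '')
j=2 s[j]='a': π[2]=0 (border '')
j=3 s[j]='d': π[3]=0 (border '')
j=4 s[j]='c': π[4]=1 (border 'c')
j=5 s[j]='c': k: 1→0; π[5]=1 (border 'c')
j=6 s[j]='a': k: 1→0; π[6]=0 (border '')
j=7 s[j]='d': π[7]=0 (border '')
j=8 s[j]='d': π[8]=0 (border '')
j=9 s[j]='c': π[9]=1 (border 'c')
j=10 s[j]='d': π[10]=2 (border 'cd')
j=11 s[j]='b': k: 2→0; π[11]=0 (border '')
j=12 s[j]='c': π[12]=1 (border 'c')
j=13 s[j]='d': π[13]=2 (border 'cd')
j=14 s[j]='b': k: 2→0; π[14]=0 (border '')
j=15 s[j]='b': π[15]=0 (border '')
j=16 s[j]='d': π[16]=0 (border '')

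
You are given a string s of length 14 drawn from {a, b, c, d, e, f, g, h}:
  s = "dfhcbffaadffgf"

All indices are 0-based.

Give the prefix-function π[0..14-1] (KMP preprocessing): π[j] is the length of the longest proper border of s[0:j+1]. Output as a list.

[0, 0, 0, 0, 0, 0, 0, 0, 0, 1, 2, 0, 0, 0]

π[0] = 0
j=1 s[j]='f': π[1]=0 (border '')
j=2 s[j]='h': π[2]=0 (border '')
j=3 s[j]='c': π[3]=0 (border '')
j=4 s[j]='b': π[4]=0 (border '')
j=5 s[j]='f': π[5]=0 (border '')
j=6 s[j]='f': π[6]=0 (border '')
j=7 s[j]='a': π[7]=0 (border '')
j=8 s[j]='a': π[8]=0 (border '')
j=9 s[j]='d': π[9]=1 (border 'd')
j=10 s[j]='f': π[10]=2 (border 'df')
j=11 s[j]='f': k: 2→0; π[11]=0 (border '')
j=12 s[j]='g': π[12]=0 (border '')
j=13 s[j]='f': π[13]=0 (border '')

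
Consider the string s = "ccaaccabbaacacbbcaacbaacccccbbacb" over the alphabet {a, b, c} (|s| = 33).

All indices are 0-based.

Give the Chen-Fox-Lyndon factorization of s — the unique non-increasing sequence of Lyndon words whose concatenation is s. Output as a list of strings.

["c", "c", "aaccabb", "aacacbbcaacbaacccccbbacb"]

emit factor 1: 'c' (i=0, period=1)
emit factor 2: 'c' (i=1, period=1)
emit factor 3: 'aaccabb' (i=2, period=7)
emit factor 4: 'aacacbbcaacbaacccccbbacb' (i=9, period=24)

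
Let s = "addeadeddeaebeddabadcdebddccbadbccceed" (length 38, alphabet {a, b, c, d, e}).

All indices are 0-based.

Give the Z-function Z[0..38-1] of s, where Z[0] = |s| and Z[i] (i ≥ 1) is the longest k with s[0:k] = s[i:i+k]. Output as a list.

Z[0]=38
i=1: outside box; Z[1]=0
i=2: outside box; Z[2]=0
i=3: outside box; Z[3]=0
i=4: outside box; Z[4]=2 grow→box=[4,6)
i=5: min(r-i=1, Z[1]=0)=0; Z[5]=0
i=6: outside box; Z[6]=0
i=7: outside box; Z[7]=0
i=8: outside box; Z[8]=0
i=9: outside box; Z[9]=0
i=10: outside box; Z[10]=1 grow→box=[10,11)
i=11: outside box; Z[11]=0
i=12: outside box; Z[12]=0
i=13: outside box; Z[13]=0
i=14: outside box; Z[14]=0
i=15: outside box; Z[15]=0
i=16: outside box; Z[16]=1 grow→box=[16,17)
i=17: outside box; Z[17]=0
i=18: outside box; Z[18]=2 grow→box=[18,20)
i=19: min(r-i=1, Z[1]=0)=0; Z[19]=0
i=20: outside box; Z[20]=0
i=21: outside box; Z[21]=0
i=22: outside box; Z[22]=0
i=23: outside box; Z[23]=0
i=24: outside box; Z[24]=0
i=25: outside box; Z[25]=0
i=26: outside box; Z[26]=0
i=27: outside box; Z[27]=0
i=28: outside box; Z[28]=0
i=29: outside box; Z[29]=2 grow→box=[29,31)
i=30: min(r-i=1, Z[1]=0)=0; Z[30]=0
i=31: outside box; Z[31]=0
i=32: outside box; Z[32]=0
i=33: outside box; Z[33]=0
i=34: outside box; Z[34]=0
i=35: outside box; Z[35]=0
i=36: outside box; Z[36]=0
i=37: outside box; Z[37]=0

[38, 0, 0, 0, 2, 0, 0, 0, 0, 0, 1, 0, 0, 0, 0, 0, 1, 0, 2, 0, 0, 0, 0, 0, 0, 0, 0, 0, 0, 2, 0, 0, 0, 0, 0, 0, 0, 0]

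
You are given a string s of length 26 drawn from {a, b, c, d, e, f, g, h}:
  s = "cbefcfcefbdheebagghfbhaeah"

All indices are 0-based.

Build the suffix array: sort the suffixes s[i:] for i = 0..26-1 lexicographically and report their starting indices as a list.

sorted suffixes:
  #0 SA[0]=22  'aeah'
  #1 SA[1]=15  'agghfbhaeah'
  #2 SA[2]=24  'ah'
  #3 SA[3]=14  'bagghfbhaeah'
  #4 SA[4]=9  'bdheebagghfbhaeah'
  #5 SA[5]=1  'befcfcefbdheebagghfbhaeah'
  #6 SA[6]=20  'bhaeah'
  #7 SA[7]=0  'cbefcfcefbdheebagghfbhaeah'
  #8 SA[8]=6  'cefbdheebagghfbhaeah'
  #9 SA[9]=4  'cfcefbdheebagghfbhaeah'
  #10 SA[10]=10  'dheebagghfbhaeah'
  #11 SA[11]=23  'eah'
  #12 SA[12]=13  'ebagghfbhaeah'
  #13 SA[13]=12  'eebagghfbhaeah'
  #14 SA[14]=7  'efbdheebagghfbhaeah'
  #15 SA[15]=2  'efcfcefbdheebagghfbhaeah'
  #16 SA[16]=8  'fbdheebagghfbhaeah'
  #17 SA[17]=19  'fbhaeah'
  #18 SA[18]=5  'fcefbdheebagghfbhaeah'
  #19 SA[19]=3  'fcfcefbdheebagghfbhaeah'
  #20 SA[20]=16  'gghfbhaeah'
  #21 SA[21]=17  'ghfbhaeah'
  #22 SA[22]=25  'h'
  #23 SA[23]=21  'haeah'
  #24 SA[24]=11  'heebagghfbhaeah'
  #25 SA[25]=18  'hfbhaeah'

[22, 15, 24, 14, 9, 1, 20, 0, 6, 4, 10, 23, 13, 12, 7, 2, 8, 19, 5, 3, 16, 17, 25, 21, 11, 18]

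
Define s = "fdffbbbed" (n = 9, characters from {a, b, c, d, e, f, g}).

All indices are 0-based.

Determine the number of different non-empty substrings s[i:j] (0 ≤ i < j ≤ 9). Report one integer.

39

rank | idx | suffix
   0 |   4 | bbbed
   1 |   5 | bbed
   2 |   6 | bed
   3 |   8 | d
   4 |   1 | dffbbbed
   5 |   7 | ed
   6 |   3 | fbbbed
   7 |   0 | fdffbbbed
   8 |   2 | ffbbbed

SA = [4, 5, 6, 8, 1, 7, 3, 0, 2]
i: (SA[i-1],SA[i]) lcp shared
  1: (4,5) 2 'bb'
  2: (5,6) 1 'b'
  3: (6,8) 0 ''
  4: (8,1) 1 'd'
  5: (1,7) 0 ''
  6: (7,3) 0 ''
  7: (3,0) 1 'f'
  8: (0,2) 1 'f'

n(n+1)/2 = 9·10/2 = 45
Σ LCP = 0 + 2 + 1 + 0 + 1 + 0 + 0 + 1 + 1 = 6
distinct = 45 − 6 = 39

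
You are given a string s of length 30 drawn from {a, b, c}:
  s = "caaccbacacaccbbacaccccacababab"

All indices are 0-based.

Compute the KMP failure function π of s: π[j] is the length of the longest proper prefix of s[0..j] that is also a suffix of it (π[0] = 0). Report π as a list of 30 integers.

π[0] = 0
j=1 s[j]='a': π[1]=0 (border '')
j=2 s[j]='a': π[2]=0 (border '')
j=3 s[j]='c': π[3]=1 (border 'c')
j=4 s[j]='c': k: 1→0; π[4]=1 (border 'c')
j=5 s[j]='b': k: 1→0; π[5]=0 (border '')
j=6 s[j]='a': π[6]=0 (border '')
j=7 s[j]='c': π[7]=1 (border 'c')
j=8 s[j]='a': π[8]=2 (border 'ca')
j=9 s[j]='c': k: 2→0; π[9]=1 (border 'c')
j=10 s[j]='a': π[10]=2 (border 'ca')
j=11 s[j]='c': k: 2→0; π[11]=1 (border 'c')
j=12 s[j]='c': k: 1→0; π[12]=1 (border 'c')
j=13 s[j]='b': k: 1→0; π[13]=0 (border '')
j=14 s[j]='b': π[14]=0 (border '')
j=15 s[j]='a': π[15]=0 (border '')
j=16 s[j]='c': π[16]=1 (border 'c')
j=17 s[j]='a': π[17]=2 (border 'ca')
j=18 s[j]='c': k: 2→0; π[18]=1 (border 'c')
j=19 s[j]='c': k: 1→0; π[19]=1 (border 'c')
j=20 s[j]='c': k: 1→0; π[20]=1 (border 'c')
j=21 s[j]='c': k: 1→0; π[21]=1 (border 'c')
j=22 s[j]='a': π[22]=2 (border 'ca')
j=23 s[j]='c': k: 2→0; π[23]=1 (border 'c')
j=24 s[j]='a': π[24]=2 (border 'ca')
j=25 s[j]='b': k: 2→0; π[25]=0 (border '')
j=26 s[j]='a': π[26]=0 (border '')
j=27 s[j]='b': π[27]=0 (border '')
j=28 s[j]='a': π[28]=0 (border '')
j=29 s[j]='b': π[29]=0 (border '')

[0, 0, 0, 1, 1, 0, 0, 1, 2, 1, 2, 1, 1, 0, 0, 0, 1, 2, 1, 1, 1, 1, 2, 1, 2, 0, 0, 0, 0, 0]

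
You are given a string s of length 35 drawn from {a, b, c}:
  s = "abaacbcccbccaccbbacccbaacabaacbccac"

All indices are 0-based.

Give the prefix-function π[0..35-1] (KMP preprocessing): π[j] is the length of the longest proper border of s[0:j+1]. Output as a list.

π[0] = 0
j=1 s[j]='b': π[1]=0 (border '')
j=2 s[j]='a': π[2]=1 (border 'a')
j=3 s[j]='a': k: 1→0; π[3]=1 (border 'a')
j=4 s[j]='c': k: 1→0; π[4]=0 (border '')
j=5 s[j]='b': π[5]=0 (border '')
j=6 s[j]='c': π[6]=0 (border '')
j=7 s[j]='c': π[7]=0 (border '')
j=8 s[j]='c': π[8]=0 (border '')
j=9 s[j]='b': π[9]=0 (border '')
j=10 s[j]='c': π[10]=0 (border '')
j=11 s[j]='c': π[11]=0 (border '')
j=12 s[j]='a': π[12]=1 (border 'a')
j=13 s[j]='c': k: 1→0; π[13]=0 (border '')
j=14 s[j]='c': π[14]=0 (border '')
j=15 s[j]='b': π[15]=0 (border '')
j=16 s[j]='b': π[16]=0 (border '')
j=17 s[j]='a': π[17]=1 (border 'a')
j=18 s[j]='c': k: 1→0; π[18]=0 (border '')
j=19 s[j]='c': π[19]=0 (border '')
j=20 s[j]='c': π[20]=0 (border '')
j=21 s[j]='b': π[21]=0 (border '')
j=22 s[j]='a': π[22]=1 (border 'a')
j=23 s[j]='a': k: 1→0; π[23]=1 (border 'a')
j=24 s[j]='c': k: 1→0; π[24]=0 (border '')
j=25 s[j]='a': π[25]=1 (border 'a')
j=26 s[j]='b': π[26]=2 (border 'ab')
j=27 s[j]='a': π[27]=3 (border 'aba')
j=28 s[j]='a': π[28]=4 (border 'abaa')
j=29 s[j]='c': π[29]=5 (border 'abaac')
j=30 s[j]='b': π[30]=6 (border 'abaacb')
j=31 s[j]='c': π[31]=7 (border 'abaacbc')
j=32 s[j]='c': π[32]=8 (border 'abaacbcc')
j=33 s[j]='a': k: 8→0; π[33]=1 (border 'a')
j=34 s[j]='c': k: 1→0; π[34]=0 (border '')

[0, 0, 1, 1, 0, 0, 0, 0, 0, 0, 0, 0, 1, 0, 0, 0, 0, 1, 0, 0, 0, 0, 1, 1, 0, 1, 2, 3, 4, 5, 6, 7, 8, 1, 0]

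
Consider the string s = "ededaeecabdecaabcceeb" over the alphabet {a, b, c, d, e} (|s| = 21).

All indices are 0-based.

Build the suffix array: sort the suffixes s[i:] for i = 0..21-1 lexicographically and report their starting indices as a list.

[13, 14, 8, 4, 20, 15, 9, 12, 7, 16, 17, 3, 10, 1, 19, 11, 6, 2, 0, 18, 5]

rank→(start, suffix):
  0 → (13, 'aabcceeb')
  1 → (14, 'abcceeb')
  2 → (8, 'abdecaabcceeb')
  3 → (4, 'aeecabdecaabcceeb')
  4 → (20, 'b')
  5 → (15, 'bcceeb')
  6 → (9, 'bdecaabcceeb')
  7 → (12, 'caabcceeb')
  8 → (7, 'cabdecaabcceeb')
  9 → (16, 'cceeb')
  10 → (17, 'ceeb')
  11 → (3, 'daeecabdecaabcceeb')
  12 → (10, 'decaabcceeb')
  13 → (1, 'dedaeecabdecaabcceeb')
  14 → (19, 'eb')
  15 → (11, 'ecaabcceeb')
  16 → (6, 'ecabdecaabcceeb')
  17 → (2, 'edaeecabdecaabcceeb')
  18 → (0, 'ededaeecabdecaabcceeb')
  19 → (18, 'eeb')
  20 → (5, 'eecabdecaabcceeb')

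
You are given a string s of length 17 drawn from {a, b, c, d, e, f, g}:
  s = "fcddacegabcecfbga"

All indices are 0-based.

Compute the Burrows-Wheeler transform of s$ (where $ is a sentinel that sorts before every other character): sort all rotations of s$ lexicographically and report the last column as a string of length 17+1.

rank  rotation            last
    0  $fcddacegabcecfbga  a
    1  a$fcddacegabcecfbg  g
    2  abcecfbga$fcddaceg  g
    3  acegabcecfbga$fcdd  d
    4  bcecfbga$fcddacega  a
    5  bga$fcddacegabcecf  f
    6  cddacegabcecfbga$f  f
    7  cecfbga$fcddacegab  b
    8  cegabcecfbga$fcdda  a
    9  cfbga$fcddacegabce  e
   10  dacegabcecfbga$fcd  d
   11  ddacegabcecfbga$fc  c
   12  ecfbga$fcddacegabc  c
   13  egabcecfbga$fcddac  c
   14  fbga$fcddacegabcec  c
   15  fcddacegabcecfbga$  $
   16  ga$fcddacegabcecfb  b
   17  gabcecfbga$fcddace  e

aggdaffbaedcccc$be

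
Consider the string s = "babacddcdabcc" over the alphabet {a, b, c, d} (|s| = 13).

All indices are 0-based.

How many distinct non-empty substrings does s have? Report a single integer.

79

rank→(start, suffix):
  0 → (1, 'abacddcdabcc')
  1 → (9, 'abcc')
  2 → (3, 'acddcdabcc')
  3 → (0, 'babacddcdabcc')
  4 → (2, 'bacddcdabcc')
  5 → (10, 'bcc')
  6 → (12, 'c')
  7 → (11, 'cc')
  8 → (7, 'cdabcc')
  9 → (4, 'cddcdabcc')
  10 → (8, 'dabcc')
  11 → (6, 'dcdabcc')
  12 → (5, 'ddcdabcc')

SA = [1, 9, 3, 0, 2, 10, 12, 11, 7, 4, 8, 6, 5]
rank  pair      lcp
   1  s[1:],s[9:]  2  'ab'
   2  s[9:],s[3:]  1  'a'
   3  s[3:],s[0:]  0  ''
   4  s[0:],s[2:]  2  'ba'
   5  s[2:],s[10:]  1  'b'
   6  s[10:],s[12:]  0  ''
   7  s[12:],s[11:]  1  'c'
   8  s[11:],s[7:]  1  'c'
   9  s[7:],s[4:]  2  'cd'
  10  s[4:],s[8:]  0  ''
  11  s[8:],s[6:]  1  'd'
  12  s[6:],s[5:]  1  'd'

n(n+1)/2 = 13·14/2 = 91
Σ LCP = 0 + 2 + 1 + 0 + 2 + 1 + 0 + 1 + 1 + 2 + 0 + 1 + 1 = 12
distinct = 91 − 12 = 79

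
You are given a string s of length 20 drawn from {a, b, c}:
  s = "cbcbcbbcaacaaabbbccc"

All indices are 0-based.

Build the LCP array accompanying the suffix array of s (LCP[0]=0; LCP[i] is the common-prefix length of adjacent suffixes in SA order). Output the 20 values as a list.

rank→(start, suffix):
  0 → (11, 'aaabbbccc')
  1 → (12, 'aabbbccc')
  2 → (8, 'aacaaabbbccc')
  3 → (13, 'abbbccc')
  4 → (9, 'acaaabbbccc')
  5 → (14, 'bbbccc')
  6 → (5, 'bbcaacaaabbbccc')
  7 → (15, 'bbccc')
  8 → (6, 'bcaacaaabbbccc')
  9 → (3, 'bcbbcaacaaabbbccc')
  10 → (1, 'bcbcbbcaacaaabbbccc')
  11 → (16, 'bccc')
  12 → (19, 'c')
  13 → (10, 'caaabbbccc')
  14 → (7, 'caacaaabbbccc')
  15 → (4, 'cbbcaacaaabbbccc')
  16 → (2, 'cbcbbcaacaaabbbccc')
  17 → (0, 'cbcbcbbcaacaaabbbccc')
  18 → (18, 'cc')
  19 → (17, 'ccc')

SA = [11, 12, 8, 13, 9, 14, 5, 15, 6, 3, 1, 16, 19, 10, 7, 4, 2, 0, 18, 17]
[i] adj suffixes → lcp
  [1] 11/12 → 2 ('aa')
  [2] 12/8 → 2 ('aa')
  [3] 8/13 → 1 ('a')
  [4] 13/9 → 1 ('a')
  [5] 9/14 → 0 ('')
  [6] 14/5 → 2 ('bb')
  [7] 5/15 → 3 ('bbc')
  [8] 15/6 → 1 ('b')
  [9] 6/3 → 2 ('bc')
  [10] 3/1 → 3 ('bcb')
  [11] 1/16 → 2 ('bc')
  [12] 16/19 → 0 ('')
  [13] 19/10 → 1 ('c')
  [14] 10/7 → 3 ('caa')
  [15] 7/4 → 1 ('c')
  [16] 4/2 → 2 ('cb')
  [17] 2/0 → 4 ('cbcb')
  [18] 0/18 → 1 ('c')
  [19] 18/17 → 2 ('cc')

[0, 2, 2, 1, 1, 0, 2, 3, 1, 2, 3, 2, 0, 1, 3, 1, 2, 4, 1, 2]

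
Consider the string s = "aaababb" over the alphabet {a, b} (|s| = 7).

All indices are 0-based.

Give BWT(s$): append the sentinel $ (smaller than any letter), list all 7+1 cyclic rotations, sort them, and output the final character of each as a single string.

rank  rotation  last
    0  $aaababb  b
    1  aaababb$  $
    2  aababb$a  a
    3  ababb$aa  a
    4  abb$aaab  b
    5  b$aaabab  b
    6  babb$aaa  a
    7  bb$aaaba  a

b$aabbaa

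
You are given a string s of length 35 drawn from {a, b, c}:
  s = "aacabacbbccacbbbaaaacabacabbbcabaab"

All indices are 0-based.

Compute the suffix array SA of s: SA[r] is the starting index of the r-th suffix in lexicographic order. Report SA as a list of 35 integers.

rank | idx | suffix
   0 |  16 | aaaacabacabbbcabaab
   1 |  17 | aaacabacabbbcabaab
   2 |  32 | aab
   3 |  18 | aacabacabbbcabaab
   4 |   0 | aacabacbbccacbbbaaaacabacabbbcabaab
   5 |  33 | ab
   6 |  30 | abaab
   7 |  21 | abacabbbcabaab
   8 |   3 | abacbbccacbbbaaaacabacabbbcabaab
   9 |  25 | abbbcabaab
  10 |  19 | acabacabbbcabaab
  11 |   1 | acabacbbccacbbbaaaacabacabbbcabaab
  12 |  23 | acabbbcabaab
  13 |  11 | acbbbaaaacabacabbbcabaab
  14 |   5 | acbbccacbbbaaaacabacabbbcabaab
  15 |  34 | b
  16 |  15 | baaaacabacabbbcabaab
  17 |  31 | baab
  18 |  22 | bacabbbcabaab
  19 |   4 | bacbbccacbbbaaaacabacabbbcabaab
  20 |  14 | bbaaaacabacabbbcabaab
  21 |  13 | bbbaaaacabacabbbcabaab
  22 |  26 | bbbcabaab
  23 |  27 | bbcabaab
  24 |   7 | bbccacbbbaaaacabacabbbcabaab
  25 |  28 | bcabaab
  26 |   8 | bccacbbbaaaacabacabbbcabaab
  27 |  29 | cabaab
  28 |  20 | cabacabbbcabaab
  29 |   2 | cabacbbccacbbbaaaacabacabbbcabaab
  30 |  24 | cabbbcabaab
  31 |  10 | cacbbbaaaacabacabbbcabaab
  32 |  12 | cbbbaaaacabacabbbcabaab
  33 |   6 | cbbccacbbbaaaacabacabbbcabaab
  34 |   9 | ccacbbbaaaacabacabbbcabaab

[16, 17, 32, 18, 0, 33, 30, 21, 3, 25, 19, 1, 23, 11, 5, 34, 15, 31, 22, 4, 14, 13, 26, 27, 7, 28, 8, 29, 20, 2, 24, 10, 12, 6, 9]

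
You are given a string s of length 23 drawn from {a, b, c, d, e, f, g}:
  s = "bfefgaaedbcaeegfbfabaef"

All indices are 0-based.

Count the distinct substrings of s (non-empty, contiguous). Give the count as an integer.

rank | idx | suffix
   0 |   5 | aaedbcaeegfbfabaef
   1 |  18 | abaef
   2 |   6 | aedbcaeegfbfabaef
   3 |  11 | aeegfbfabaef
   4 |  20 | aef
   5 |  19 | baef
   6 |   9 | bcaeegfbfabaef
   7 |  16 | bfabaef
   8 |   0 | bfefgaaedbcaeegfbfabaef
   9 |  10 | caeegfbfabaef
  10 |   8 | dbcaeegfbfabaef
  11 |   7 | edbcaeegfbfabaef
  12 |  12 | eegfbfabaef
  13 |  21 | ef
  14 |   2 | efgaaedbcaeegfbfabaef
  15 |  13 | egfbfabaef
  16 |  22 | f
  17 |  17 | fabaef
  18 |  15 | fbfabaef
  19 |   1 | fefgaaedbcaeegfbfabaef
  20 |   3 | fgaaedbcaeegfbfabaef
  21 |   4 | gaaedbcaeegfbfabaef
  22 |  14 | gfbfabaef

SA = [5, 18, 6, 11, 20, 19, 9, 16, 0, 10, 8, 7, 12, 21, 2, 13, 22, 17, 15, 1, 3, 4, 14]
i: (SA[i-1],SA[i]) lcp shared
  1: (5,18) 1 'a'
  2: (18,6) 1 'a'
  3: (6,11) 2 'ae'
  4: (11,20) 2 'ae'
  5: (20,19) 0 ''
  6: (19,9) 1 'b'
  7: (9,16) 1 'b'
  8: (16,0) 2 'bf'
  9: (0,10) 0 ''
  10: (10,8) 0 ''
  11: (8,7) 0 ''
  12: (7,12) 1 'e'
  13: (12,21) 1 'e'
  14: (21,2) 2 'ef'
  15: (2,13) 1 'e'
  16: (13,22) 0 ''
  17: (22,17) 1 'f'
  18: (17,15) 1 'f'
  19: (15,1) 1 'f'
  20: (1,3) 1 'f'
  21: (3,4) 0 ''
  22: (4,14) 1 'g'

n(n+1)/2 = 23·24/2 = 276
Σ LCP = 0 + 1 + 1 + 2 + 2 + 0 + 1 + 1 + 2 + 0 + 0 + 0 + 1 + 1 + 2 + 1 + 0 + 1 + 1 + 1 + 1 + 0 + 1 = 20
distinct = 276 − 20 = 256

256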